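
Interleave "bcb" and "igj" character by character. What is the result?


Interleaving "bcb" and "igj":
  Position 0: 'b' from first, 'i' from second => "bi"
  Position 1: 'c' from first, 'g' from second => "cg"
  Position 2: 'b' from first, 'j' from second => "bj"
Result: bicgbj

bicgbj


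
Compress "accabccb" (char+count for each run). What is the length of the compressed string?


Input: accabccb
Runs:
  'a' x 1 => "a1"
  'c' x 2 => "c2"
  'a' x 1 => "a1"
  'b' x 1 => "b1"
  'c' x 2 => "c2"
  'b' x 1 => "b1"
Compressed: "a1c2a1b1c2b1"
Compressed length: 12

12


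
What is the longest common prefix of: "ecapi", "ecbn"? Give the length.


Words: ecapi, ecbn
  Position 0: all 'e' => match
  Position 1: all 'c' => match
  Position 2: ('a', 'b') => mismatch, stop
LCP = "ec" (length 2)

2


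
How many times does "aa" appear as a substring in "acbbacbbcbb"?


Searching for "aa" in "acbbacbbcbb"
Scanning each position:
  Position 0: "ac" => no
  Position 1: "cb" => no
  Position 2: "bb" => no
  Position 3: "ba" => no
  Position 4: "ac" => no
  Position 5: "cb" => no
  Position 6: "bb" => no
  Position 7: "bc" => no
  Position 8: "cb" => no
  Position 9: "bb" => no
Total occurrences: 0

0


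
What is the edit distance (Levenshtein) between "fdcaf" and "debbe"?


Computing edit distance: "fdcaf" -> "debbe"
DP table:
           d    e    b    b    e
      0    1    2    3    4    5
  f   1    1    2    3    4    5
  d   2    1    2    3    4    5
  c   3    2    2    3    4    5
  a   4    3    3    3    4    5
  f   5    4    4    4    4    5
Edit distance = dp[5][5] = 5

5


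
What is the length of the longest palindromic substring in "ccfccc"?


Input: "ccfccc"
Checking substrings for palindromes:
  [0:5] "ccfcc" (len 5) => palindrome
  [1:4] "cfc" (len 3) => palindrome
  [3:6] "ccc" (len 3) => palindrome
  [0:2] "cc" (len 2) => palindrome
  [3:5] "cc" (len 2) => palindrome
  [4:6] "cc" (len 2) => palindrome
Longest palindromic substring: "ccfcc" with length 5

5


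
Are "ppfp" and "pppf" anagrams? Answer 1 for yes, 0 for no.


Strings: "ppfp", "pppf"
Sorted first:  fppp
Sorted second: fppp
Sorted forms match => anagrams

1


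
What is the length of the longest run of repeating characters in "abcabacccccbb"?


Input: "abcabacccccbb"
Scanning for longest run:
  Position 1 ('b'): new char, reset run to 1
  Position 2 ('c'): new char, reset run to 1
  Position 3 ('a'): new char, reset run to 1
  Position 4 ('b'): new char, reset run to 1
  Position 5 ('a'): new char, reset run to 1
  Position 6 ('c'): new char, reset run to 1
  Position 7 ('c'): continues run of 'c', length=2
  Position 8 ('c'): continues run of 'c', length=3
  Position 9 ('c'): continues run of 'c', length=4
  Position 10 ('c'): continues run of 'c', length=5
  Position 11 ('b'): new char, reset run to 1
  Position 12 ('b'): continues run of 'b', length=2
Longest run: 'c' with length 5

5


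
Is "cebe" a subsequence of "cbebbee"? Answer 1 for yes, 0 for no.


Check if "cebe" is a subsequence of "cbebbee"
Greedy scan:
  Position 0 ('c'): matches sub[0] = 'c'
  Position 1 ('b'): no match needed
  Position 2 ('e'): matches sub[1] = 'e'
  Position 3 ('b'): matches sub[2] = 'b'
  Position 4 ('b'): no match needed
  Position 5 ('e'): matches sub[3] = 'e'
  Position 6 ('e'): no match needed
All 4 characters matched => is a subsequence

1


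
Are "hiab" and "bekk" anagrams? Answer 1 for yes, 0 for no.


Strings: "hiab", "bekk"
Sorted first:  abhi
Sorted second: bekk
Differ at position 0: 'a' vs 'b' => not anagrams

0


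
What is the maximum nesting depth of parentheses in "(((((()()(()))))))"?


Input: "(((((()()(()))))))"
Tracking depth:
  Position 0 '(': depth becomes 1
  Position 1 '(': depth becomes 2
  Position 2 '(': depth becomes 3
  Position 3 '(': depth becomes 4
  Position 4 '(': depth becomes 5
  Position 5 '(': depth becomes 6
  Position 6 ')': depth becomes 5
  Position 7 '(': depth becomes 6
  Position 8 ')': depth becomes 5
  Position 9 '(': depth becomes 6
  Position 10 '(': depth becomes 7
  Position 11 ')': depth becomes 6
  Position 12 ')': depth becomes 5
  Position 13 ')': depth becomes 4
  Position 14 ')': depth becomes 3
  Position 15 ')': depth becomes 2
  Position 16 ')': depth becomes 1
  Position 17 ')': depth becomes 0
Maximum depth reached: 7

7


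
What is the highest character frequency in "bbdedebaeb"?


Input: bbdedebaeb
Character counts:
  'a': 1
  'b': 4
  'd': 2
  'e': 3
Maximum frequency: 4

4


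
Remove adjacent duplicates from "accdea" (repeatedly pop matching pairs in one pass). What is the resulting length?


Input: accdea
Stack-based adjacent duplicate removal:
  Read 'a': push. Stack: a
  Read 'c': push. Stack: ac
  Read 'c': matches stack top 'c' => pop. Stack: a
  Read 'd': push. Stack: ad
  Read 'e': push. Stack: ade
  Read 'a': push. Stack: adea
Final stack: "adea" (length 4)

4


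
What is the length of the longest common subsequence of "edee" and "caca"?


LCS of "edee" and "caca"
DP table:
           c    a    c    a
      0    0    0    0    0
  e   0    0    0    0    0
  d   0    0    0    0    0
  e   0    0    0    0    0
  e   0    0    0    0    0
LCS length = dp[4][4] = 0

0


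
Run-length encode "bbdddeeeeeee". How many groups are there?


Input: bbdddeeeeeee
Scanning for consecutive runs:
  Group 1: 'b' x 2 (positions 0-1)
  Group 2: 'd' x 3 (positions 2-4)
  Group 3: 'e' x 7 (positions 5-11)
Total groups: 3

3


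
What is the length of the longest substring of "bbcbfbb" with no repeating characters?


Input: "bbcbfbb"
Sliding window (track last position of each char):
  Position 0 ('b'): window [0,0] length 1 -- new best
  Position 1 ('b'): repeat (last at 0), move window start to 1
  Position 1 ('b'): window [1,1] length 1
  Position 2 ('c'): window [1,2] length 2 -- new best
  Position 3 ('b'): repeat (last at 1), move window start to 2
  Position 3 ('b'): window [2,3] length 2
  Position 4 ('f'): window [2,4] length 3 -- new best
  Position 5 ('b'): repeat (last at 3), move window start to 4
  Position 5 ('b'): window [4,5] length 2
  Position 6 ('b'): repeat (last at 5), move window start to 6
  Position 6 ('b'): window [6,6] length 1
Longest substring with no repeats: "cbf" with length 3

3


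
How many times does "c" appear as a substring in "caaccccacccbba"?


Searching for "c" in "caaccccacccbba"
Scanning each position:
  Position 0: "c" => MATCH
  Position 1: "a" => no
  Position 2: "a" => no
  Position 3: "c" => MATCH
  Position 4: "c" => MATCH
  Position 5: "c" => MATCH
  Position 6: "c" => MATCH
  Position 7: "a" => no
  Position 8: "c" => MATCH
  Position 9: "c" => MATCH
  Position 10: "c" => MATCH
  Position 11: "b" => no
  Position 12: "b" => no
  Position 13: "a" => no
Total occurrences: 8

8


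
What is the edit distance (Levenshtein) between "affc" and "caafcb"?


Computing edit distance: "affc" -> "caafcb"
DP table:
           c    a    a    f    c    b
      0    1    2    3    4    5    6
  a   1    1    1    2    3    4    5
  f   2    2    2    2    2    3    4
  f   3    3    3    3    2    3    4
  c   4    3    4    4    3    2    3
Edit distance = dp[4][6] = 3

3


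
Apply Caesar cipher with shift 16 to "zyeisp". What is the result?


Caesar cipher: shift "zyeisp" by 16
  'z' (pos 25) + 16 = pos 15 = 'p'
  'y' (pos 24) + 16 = pos 14 = 'o'
  'e' (pos 4) + 16 = pos 20 = 'u'
  'i' (pos 8) + 16 = pos 24 = 'y'
  's' (pos 18) + 16 = pos 8 = 'i'
  'p' (pos 15) + 16 = pos 5 = 'f'
Result: pouyif

pouyif


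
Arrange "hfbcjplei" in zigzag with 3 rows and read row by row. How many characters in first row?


Zigzag "hfbcjplei" into 3 rows:
Placing characters:
  'h' => row 0
  'f' => row 1
  'b' => row 2
  'c' => row 1
  'j' => row 0
  'p' => row 1
  'l' => row 2
  'e' => row 1
  'i' => row 0
Rows:
  Row 0: "hji"
  Row 1: "fcpe"
  Row 2: "bl"
First row length: 3

3


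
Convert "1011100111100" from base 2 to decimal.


Input: "1011100111100" in base 2
Positional expansion:
  Digit '1' (value 1) x 2^12 = 4096
  Digit '0' (value 0) x 2^11 = 0
  Digit '1' (value 1) x 2^10 = 1024
  Digit '1' (value 1) x 2^9 = 512
  Digit '1' (value 1) x 2^8 = 256
  Digit '0' (value 0) x 2^7 = 0
  Digit '0' (value 0) x 2^6 = 0
  Digit '1' (value 1) x 2^5 = 32
  Digit '1' (value 1) x 2^4 = 16
  Digit '1' (value 1) x 2^3 = 8
  Digit '1' (value 1) x 2^2 = 4
  Digit '0' (value 0) x 2^1 = 0
  Digit '0' (value 0) x 2^0 = 0
Sum = 5948

5948


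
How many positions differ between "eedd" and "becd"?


Comparing "eedd" and "becd" position by position:
  Position 0: 'e' vs 'b' => DIFFER
  Position 1: 'e' vs 'e' => same
  Position 2: 'd' vs 'c' => DIFFER
  Position 3: 'd' vs 'd' => same
Positions that differ: 2

2


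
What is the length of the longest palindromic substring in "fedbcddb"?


Input: "fedbcddb"
Checking substrings for palindromes:
  [5:7] "dd" (len 2) => palindrome
Longest palindromic substring: "dd" with length 2

2


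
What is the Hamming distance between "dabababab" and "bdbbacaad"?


Comparing "dabababab" and "bdbbacaad" position by position:
  Position 0: 'd' vs 'b' => differ
  Position 1: 'a' vs 'd' => differ
  Position 2: 'b' vs 'b' => same
  Position 3: 'a' vs 'b' => differ
  Position 4: 'b' vs 'a' => differ
  Position 5: 'a' vs 'c' => differ
  Position 6: 'b' vs 'a' => differ
  Position 7: 'a' vs 'a' => same
  Position 8: 'b' vs 'd' => differ
Total differences (Hamming distance): 7

7


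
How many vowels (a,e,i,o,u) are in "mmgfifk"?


Input: mmgfifk
Checking each character:
  'm' at position 0: consonant
  'm' at position 1: consonant
  'g' at position 2: consonant
  'f' at position 3: consonant
  'i' at position 4: vowel (running total: 1)
  'f' at position 5: consonant
  'k' at position 6: consonant
Total vowels: 1

1


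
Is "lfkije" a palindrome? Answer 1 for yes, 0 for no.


Input: lfkije
Reversed: ejikfl
  Compare pos 0 ('l') with pos 5 ('e'): MISMATCH
  Compare pos 1 ('f') with pos 4 ('j'): MISMATCH
  Compare pos 2 ('k') with pos 3 ('i'): MISMATCH
Result: not a palindrome

0


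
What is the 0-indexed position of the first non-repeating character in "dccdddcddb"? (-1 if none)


Input: dccdddcddb
Character frequencies:
  'b': 1
  'c': 3
  'd': 6
Scanning left to right for freq == 1:
  Position 0 ('d'): freq=6, skip
  Position 1 ('c'): freq=3, skip
  Position 2 ('c'): freq=3, skip
  Position 3 ('d'): freq=6, skip
  Position 4 ('d'): freq=6, skip
  Position 5 ('d'): freq=6, skip
  Position 6 ('c'): freq=3, skip
  Position 7 ('d'): freq=6, skip
  Position 8 ('d'): freq=6, skip
  Position 9 ('b'): unique! => answer = 9

9


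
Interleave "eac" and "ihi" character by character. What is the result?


Interleaving "eac" and "ihi":
  Position 0: 'e' from first, 'i' from second => "ei"
  Position 1: 'a' from first, 'h' from second => "ah"
  Position 2: 'c' from first, 'i' from second => "ci"
Result: eiahci

eiahci


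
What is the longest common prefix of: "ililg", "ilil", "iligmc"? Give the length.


Words: ililg, ilil, iligmc
  Position 0: all 'i' => match
  Position 1: all 'l' => match
  Position 2: all 'i' => match
  Position 3: ('l', 'l', 'g') => mismatch, stop
LCP = "ili" (length 3)

3


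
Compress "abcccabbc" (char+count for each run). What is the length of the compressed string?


Input: abcccabbc
Runs:
  'a' x 1 => "a1"
  'b' x 1 => "b1"
  'c' x 3 => "c3"
  'a' x 1 => "a1"
  'b' x 2 => "b2"
  'c' x 1 => "c1"
Compressed: "a1b1c3a1b2c1"
Compressed length: 12

12


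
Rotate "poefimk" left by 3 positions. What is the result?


Input: "poefimk", rotate left by 3
First 3 characters: "poe"
Remaining characters: "fimk"
Concatenate remaining + first: "fimk" + "poe" = "fimkpoe"

fimkpoe


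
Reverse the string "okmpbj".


Input: okmpbj
Reading characters right to left:
  Position 5: 'j'
  Position 4: 'b'
  Position 3: 'p'
  Position 2: 'm'
  Position 1: 'k'
  Position 0: 'o'
Reversed: jbpmko

jbpmko


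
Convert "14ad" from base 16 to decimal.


Input: "14ad" in base 16
Positional expansion:
  Digit '1' (value 1) x 16^3 = 4096
  Digit '4' (value 4) x 16^2 = 1024
  Digit 'a' (value 10) x 16^1 = 160
  Digit 'd' (value 13) x 16^0 = 13
Sum = 5293

5293


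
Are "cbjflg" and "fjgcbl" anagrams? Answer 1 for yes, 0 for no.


Strings: "cbjflg", "fjgcbl"
Sorted first:  bcfgjl
Sorted second: bcfgjl
Sorted forms match => anagrams

1


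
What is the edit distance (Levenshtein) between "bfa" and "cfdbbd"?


Computing edit distance: "bfa" -> "cfdbbd"
DP table:
           c    f    d    b    b    d
      0    1    2    3    4    5    6
  b   1    1    2    3    3    4    5
  f   2    2    1    2    3    4    5
  a   3    3    2    2    3    4    5
Edit distance = dp[3][6] = 5

5


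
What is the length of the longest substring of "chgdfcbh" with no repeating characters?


Input: "chgdfcbh"
Sliding window (track last position of each char):
  Position 0 ('c'): window [0,0] length 1 -- new best
  Position 1 ('h'): window [0,1] length 2 -- new best
  Position 2 ('g'): window [0,2] length 3 -- new best
  Position 3 ('d'): window [0,3] length 4 -- new best
  Position 4 ('f'): window [0,4] length 5 -- new best
  Position 5 ('c'): repeat (last at 0), move window start to 1
  Position 5 ('c'): window [1,5] length 5
  Position 6 ('b'): window [1,6] length 6 -- new best
  Position 7 ('h'): repeat (last at 1), move window start to 2
  Position 7 ('h'): window [2,7] length 6
Longest substring with no repeats: "hgdfcb" with length 6

6


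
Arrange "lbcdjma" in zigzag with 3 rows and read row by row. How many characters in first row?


Zigzag "lbcdjma" into 3 rows:
Placing characters:
  'l' => row 0
  'b' => row 1
  'c' => row 2
  'd' => row 1
  'j' => row 0
  'm' => row 1
  'a' => row 2
Rows:
  Row 0: "lj"
  Row 1: "bdm"
  Row 2: "ca"
First row length: 2

2


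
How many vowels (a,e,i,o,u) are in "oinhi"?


Input: oinhi
Checking each character:
  'o' at position 0: vowel (running total: 1)
  'i' at position 1: vowel (running total: 2)
  'n' at position 2: consonant
  'h' at position 3: consonant
  'i' at position 4: vowel (running total: 3)
Total vowels: 3

3


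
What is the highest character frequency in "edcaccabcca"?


Input: edcaccabcca
Character counts:
  'a': 3
  'b': 1
  'c': 5
  'd': 1
  'e': 1
Maximum frequency: 5

5


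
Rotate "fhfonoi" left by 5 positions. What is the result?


Input: "fhfonoi", rotate left by 5
First 5 characters: "fhfon"
Remaining characters: "oi"
Concatenate remaining + first: "oi" + "fhfon" = "oifhfon"

oifhfon


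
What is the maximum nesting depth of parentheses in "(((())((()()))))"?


Input: "(((())((()()))))"
Tracking depth:
  Position 0 '(': depth becomes 1
  Position 1 '(': depth becomes 2
  Position 2 '(': depth becomes 3
  Position 3 '(': depth becomes 4
  Position 4 ')': depth becomes 3
  Position 5 ')': depth becomes 2
  Position 6 '(': depth becomes 3
  Position 7 '(': depth becomes 4
  Position 8 '(': depth becomes 5
  Position 9 ')': depth becomes 4
  Position 10 '(': depth becomes 5
  Position 11 ')': depth becomes 4
  Position 12 ')': depth becomes 3
  Position 13 ')': depth becomes 2
  Position 14 ')': depth becomes 1
  Position 15 ')': depth becomes 0
Maximum depth reached: 5

5


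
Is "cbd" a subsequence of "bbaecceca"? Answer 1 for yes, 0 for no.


Check if "cbd" is a subsequence of "bbaecceca"
Greedy scan:
  Position 0 ('b'): no match needed
  Position 1 ('b'): no match needed
  Position 2 ('a'): no match needed
  Position 3 ('e'): no match needed
  Position 4 ('c'): matches sub[0] = 'c'
  Position 5 ('c'): no match needed
  Position 6 ('e'): no match needed
  Position 7 ('c'): no match needed
  Position 8 ('a'): no match needed
Only matched 1/3 characters => not a subsequence

0


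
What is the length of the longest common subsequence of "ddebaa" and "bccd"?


LCS of "ddebaa" and "bccd"
DP table:
           b    c    c    d
      0    0    0    0    0
  d   0    0    0    0    1
  d   0    0    0    0    1
  e   0    0    0    0    1
  b   0    1    1    1    1
  a   0    1    1    1    1
  a   0    1    1    1    1
LCS length = dp[6][4] = 1

1


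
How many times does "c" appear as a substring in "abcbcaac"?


Searching for "c" in "abcbcaac"
Scanning each position:
  Position 0: "a" => no
  Position 1: "b" => no
  Position 2: "c" => MATCH
  Position 3: "b" => no
  Position 4: "c" => MATCH
  Position 5: "a" => no
  Position 6: "a" => no
  Position 7: "c" => MATCH
Total occurrences: 3

3


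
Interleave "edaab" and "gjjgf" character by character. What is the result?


Interleaving "edaab" and "gjjgf":
  Position 0: 'e' from first, 'g' from second => "eg"
  Position 1: 'd' from first, 'j' from second => "dj"
  Position 2: 'a' from first, 'j' from second => "aj"
  Position 3: 'a' from first, 'g' from second => "ag"
  Position 4: 'b' from first, 'f' from second => "bf"
Result: egdjajagbf

egdjajagbf


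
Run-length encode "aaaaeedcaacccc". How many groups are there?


Input: aaaaeedcaacccc
Scanning for consecutive runs:
  Group 1: 'a' x 4 (positions 0-3)
  Group 2: 'e' x 2 (positions 4-5)
  Group 3: 'd' x 1 (positions 6-6)
  Group 4: 'c' x 1 (positions 7-7)
  Group 5: 'a' x 2 (positions 8-9)
  Group 6: 'c' x 4 (positions 10-13)
Total groups: 6

6


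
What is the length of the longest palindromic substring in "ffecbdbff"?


Input: "ffecbdbff"
Checking substrings for palindromes:
  [4:7] "bdb" (len 3) => palindrome
  [0:2] "ff" (len 2) => palindrome
  [7:9] "ff" (len 2) => palindrome
Longest palindromic substring: "bdb" with length 3

3


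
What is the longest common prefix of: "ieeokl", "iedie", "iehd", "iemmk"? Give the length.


Words: ieeokl, iedie, iehd, iemmk
  Position 0: all 'i' => match
  Position 1: all 'e' => match
  Position 2: ('e', 'd', 'h', 'm') => mismatch, stop
LCP = "ie" (length 2)

2


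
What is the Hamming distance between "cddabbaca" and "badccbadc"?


Comparing "cddabbaca" and "badccbadc" position by position:
  Position 0: 'c' vs 'b' => differ
  Position 1: 'd' vs 'a' => differ
  Position 2: 'd' vs 'd' => same
  Position 3: 'a' vs 'c' => differ
  Position 4: 'b' vs 'c' => differ
  Position 5: 'b' vs 'b' => same
  Position 6: 'a' vs 'a' => same
  Position 7: 'c' vs 'd' => differ
  Position 8: 'a' vs 'c' => differ
Total differences (Hamming distance): 6

6


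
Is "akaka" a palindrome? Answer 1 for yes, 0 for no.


Input: akaka
Reversed: akaka
  Compare pos 0 ('a') with pos 4 ('a'): match
  Compare pos 1 ('k') with pos 3 ('k'): match
Result: palindrome

1


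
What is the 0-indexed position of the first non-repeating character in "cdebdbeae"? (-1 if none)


Input: cdebdbeae
Character frequencies:
  'a': 1
  'b': 2
  'c': 1
  'd': 2
  'e': 3
Scanning left to right for freq == 1:
  Position 0 ('c'): unique! => answer = 0

0


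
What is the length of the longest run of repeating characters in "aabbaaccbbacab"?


Input: "aabbaaccbbacab"
Scanning for longest run:
  Position 1 ('a'): continues run of 'a', length=2
  Position 2 ('b'): new char, reset run to 1
  Position 3 ('b'): continues run of 'b', length=2
  Position 4 ('a'): new char, reset run to 1
  Position 5 ('a'): continues run of 'a', length=2
  Position 6 ('c'): new char, reset run to 1
  Position 7 ('c'): continues run of 'c', length=2
  Position 8 ('b'): new char, reset run to 1
  Position 9 ('b'): continues run of 'b', length=2
  Position 10 ('a'): new char, reset run to 1
  Position 11 ('c'): new char, reset run to 1
  Position 12 ('a'): new char, reset run to 1
  Position 13 ('b'): new char, reset run to 1
Longest run: 'a' with length 2

2


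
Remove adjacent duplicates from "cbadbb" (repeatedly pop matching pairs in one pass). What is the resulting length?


Input: cbadbb
Stack-based adjacent duplicate removal:
  Read 'c': push. Stack: c
  Read 'b': push. Stack: cb
  Read 'a': push. Stack: cba
  Read 'd': push. Stack: cbad
  Read 'b': push. Stack: cbadb
  Read 'b': matches stack top 'b' => pop. Stack: cbad
Final stack: "cbad" (length 4)

4


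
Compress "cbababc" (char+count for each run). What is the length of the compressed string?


Input: cbababc
Runs:
  'c' x 1 => "c1"
  'b' x 1 => "b1"
  'a' x 1 => "a1"
  'b' x 1 => "b1"
  'a' x 1 => "a1"
  'b' x 1 => "b1"
  'c' x 1 => "c1"
Compressed: "c1b1a1b1a1b1c1"
Compressed length: 14

14


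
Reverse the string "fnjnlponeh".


Input: fnjnlponeh
Reading characters right to left:
  Position 9: 'h'
  Position 8: 'e'
  Position 7: 'n'
  Position 6: 'o'
  Position 5: 'p'
  Position 4: 'l'
  Position 3: 'n'
  Position 2: 'j'
  Position 1: 'n'
  Position 0: 'f'
Reversed: henoplnjnf

henoplnjnf


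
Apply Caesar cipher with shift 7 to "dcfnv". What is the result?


Caesar cipher: shift "dcfnv" by 7
  'd' (pos 3) + 7 = pos 10 = 'k'
  'c' (pos 2) + 7 = pos 9 = 'j'
  'f' (pos 5) + 7 = pos 12 = 'm'
  'n' (pos 13) + 7 = pos 20 = 'u'
  'v' (pos 21) + 7 = pos 2 = 'c'
Result: kjmuc

kjmuc


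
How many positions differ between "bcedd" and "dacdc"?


Comparing "bcedd" and "dacdc" position by position:
  Position 0: 'b' vs 'd' => DIFFER
  Position 1: 'c' vs 'a' => DIFFER
  Position 2: 'e' vs 'c' => DIFFER
  Position 3: 'd' vs 'd' => same
  Position 4: 'd' vs 'c' => DIFFER
Positions that differ: 4

4


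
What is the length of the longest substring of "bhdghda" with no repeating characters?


Input: "bhdghda"
Sliding window (track last position of each char):
  Position 0 ('b'): window [0,0] length 1 -- new best
  Position 1 ('h'): window [0,1] length 2 -- new best
  Position 2 ('d'): window [0,2] length 3 -- new best
  Position 3 ('g'): window [0,3] length 4 -- new best
  Position 4 ('h'): repeat (last at 1), move window start to 2
  Position 4 ('h'): window [2,4] length 3
  Position 5 ('d'): repeat (last at 2), move window start to 3
  Position 5 ('d'): window [3,5] length 3
  Position 6 ('a'): window [3,6] length 4
Longest substring with no repeats: "bhdg" with length 4

4


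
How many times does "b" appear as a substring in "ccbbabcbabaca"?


Searching for "b" in "ccbbabcbabaca"
Scanning each position:
  Position 0: "c" => no
  Position 1: "c" => no
  Position 2: "b" => MATCH
  Position 3: "b" => MATCH
  Position 4: "a" => no
  Position 5: "b" => MATCH
  Position 6: "c" => no
  Position 7: "b" => MATCH
  Position 8: "a" => no
  Position 9: "b" => MATCH
  Position 10: "a" => no
  Position 11: "c" => no
  Position 12: "a" => no
Total occurrences: 5

5


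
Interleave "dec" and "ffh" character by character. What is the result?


Interleaving "dec" and "ffh":
  Position 0: 'd' from first, 'f' from second => "df"
  Position 1: 'e' from first, 'f' from second => "ef"
  Position 2: 'c' from first, 'h' from second => "ch"
Result: dfefch

dfefch


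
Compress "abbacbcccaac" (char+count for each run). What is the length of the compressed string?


Input: abbacbcccaac
Runs:
  'a' x 1 => "a1"
  'b' x 2 => "b2"
  'a' x 1 => "a1"
  'c' x 1 => "c1"
  'b' x 1 => "b1"
  'c' x 3 => "c3"
  'a' x 2 => "a2"
  'c' x 1 => "c1"
Compressed: "a1b2a1c1b1c3a2c1"
Compressed length: 16

16


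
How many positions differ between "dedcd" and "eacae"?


Comparing "dedcd" and "eacae" position by position:
  Position 0: 'd' vs 'e' => DIFFER
  Position 1: 'e' vs 'a' => DIFFER
  Position 2: 'd' vs 'c' => DIFFER
  Position 3: 'c' vs 'a' => DIFFER
  Position 4: 'd' vs 'e' => DIFFER
Positions that differ: 5

5


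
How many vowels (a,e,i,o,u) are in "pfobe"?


Input: pfobe
Checking each character:
  'p' at position 0: consonant
  'f' at position 1: consonant
  'o' at position 2: vowel (running total: 1)
  'b' at position 3: consonant
  'e' at position 4: vowel (running total: 2)
Total vowels: 2

2


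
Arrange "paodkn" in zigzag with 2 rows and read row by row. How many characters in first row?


Zigzag "paodkn" into 2 rows:
Placing characters:
  'p' => row 0
  'a' => row 1
  'o' => row 0
  'd' => row 1
  'k' => row 0
  'n' => row 1
Rows:
  Row 0: "pok"
  Row 1: "adn"
First row length: 3

3


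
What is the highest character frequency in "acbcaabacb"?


Input: acbcaabacb
Character counts:
  'a': 4
  'b': 3
  'c': 3
Maximum frequency: 4

4


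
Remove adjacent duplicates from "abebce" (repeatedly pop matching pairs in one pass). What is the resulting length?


Input: abebce
Stack-based adjacent duplicate removal:
  Read 'a': push. Stack: a
  Read 'b': push. Stack: ab
  Read 'e': push. Stack: abe
  Read 'b': push. Stack: abeb
  Read 'c': push. Stack: abebc
  Read 'e': push. Stack: abebce
Final stack: "abebce" (length 6)

6


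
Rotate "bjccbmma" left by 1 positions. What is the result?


Input: "bjccbmma", rotate left by 1
First 1 characters: "b"
Remaining characters: "jccbmma"
Concatenate remaining + first: "jccbmma" + "b" = "jccbmmab"

jccbmmab


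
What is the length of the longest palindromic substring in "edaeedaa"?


Input: "edaeedaa"
Checking substrings for palindromes:
  [3:5] "ee" (len 2) => palindrome
  [6:8] "aa" (len 2) => palindrome
Longest palindromic substring: "ee" with length 2

2


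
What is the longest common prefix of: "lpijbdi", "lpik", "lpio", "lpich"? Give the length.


Words: lpijbdi, lpik, lpio, lpich
  Position 0: all 'l' => match
  Position 1: all 'p' => match
  Position 2: all 'i' => match
  Position 3: ('j', 'k', 'o', 'c') => mismatch, stop
LCP = "lpi" (length 3)

3


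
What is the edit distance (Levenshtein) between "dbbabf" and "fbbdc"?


Computing edit distance: "dbbabf" -> "fbbdc"
DP table:
           f    b    b    d    c
      0    1    2    3    4    5
  d   1    1    2    3    3    4
  b   2    2    1    2    3    4
  b   3    3    2    1    2    3
  a   4    4    3    2    2    3
  b   5    5    4    3    3    3
  f   6    5    5    4    4    4
Edit distance = dp[6][5] = 4

4


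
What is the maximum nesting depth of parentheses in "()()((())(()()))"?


Input: "()()((())(()()))"
Tracking depth:
  Position 0 '(': depth becomes 1
  Position 1 ')': depth becomes 0
  Position 2 '(': depth becomes 1
  Position 3 ')': depth becomes 0
  Position 4 '(': depth becomes 1
  Position 5 '(': depth becomes 2
  Position 6 '(': depth becomes 3
  Position 7 ')': depth becomes 2
  Position 8 ')': depth becomes 1
  Position 9 '(': depth becomes 2
  Position 10 '(': depth becomes 3
  Position 11 ')': depth becomes 2
  Position 12 '(': depth becomes 3
  Position 13 ')': depth becomes 2
  Position 14 ')': depth becomes 1
  Position 15 ')': depth becomes 0
Maximum depth reached: 3

3


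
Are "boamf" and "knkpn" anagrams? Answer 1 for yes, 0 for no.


Strings: "boamf", "knkpn"
Sorted first:  abfmo
Sorted second: kknnp
Differ at position 0: 'a' vs 'k' => not anagrams

0


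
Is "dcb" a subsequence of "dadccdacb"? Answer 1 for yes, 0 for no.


Check if "dcb" is a subsequence of "dadccdacb"
Greedy scan:
  Position 0 ('d'): matches sub[0] = 'd'
  Position 1 ('a'): no match needed
  Position 2 ('d'): no match needed
  Position 3 ('c'): matches sub[1] = 'c'
  Position 4 ('c'): no match needed
  Position 5 ('d'): no match needed
  Position 6 ('a'): no match needed
  Position 7 ('c'): no match needed
  Position 8 ('b'): matches sub[2] = 'b'
All 3 characters matched => is a subsequence

1


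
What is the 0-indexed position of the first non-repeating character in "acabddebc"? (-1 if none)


Input: acabddebc
Character frequencies:
  'a': 2
  'b': 2
  'c': 2
  'd': 2
  'e': 1
Scanning left to right for freq == 1:
  Position 0 ('a'): freq=2, skip
  Position 1 ('c'): freq=2, skip
  Position 2 ('a'): freq=2, skip
  Position 3 ('b'): freq=2, skip
  Position 4 ('d'): freq=2, skip
  Position 5 ('d'): freq=2, skip
  Position 6 ('e'): unique! => answer = 6

6


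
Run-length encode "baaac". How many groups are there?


Input: baaac
Scanning for consecutive runs:
  Group 1: 'b' x 1 (positions 0-0)
  Group 2: 'a' x 3 (positions 1-3)
  Group 3: 'c' x 1 (positions 4-4)
Total groups: 3

3


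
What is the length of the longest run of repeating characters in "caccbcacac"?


Input: "caccbcacac"
Scanning for longest run:
  Position 1 ('a'): new char, reset run to 1
  Position 2 ('c'): new char, reset run to 1
  Position 3 ('c'): continues run of 'c', length=2
  Position 4 ('b'): new char, reset run to 1
  Position 5 ('c'): new char, reset run to 1
  Position 6 ('a'): new char, reset run to 1
  Position 7 ('c'): new char, reset run to 1
  Position 8 ('a'): new char, reset run to 1
  Position 9 ('c'): new char, reset run to 1
Longest run: 'c' with length 2

2


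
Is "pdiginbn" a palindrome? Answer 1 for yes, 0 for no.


Input: pdiginbn
Reversed: nbnigidp
  Compare pos 0 ('p') with pos 7 ('n'): MISMATCH
  Compare pos 1 ('d') with pos 6 ('b'): MISMATCH
  Compare pos 2 ('i') with pos 5 ('n'): MISMATCH
  Compare pos 3 ('g') with pos 4 ('i'): MISMATCH
Result: not a palindrome

0


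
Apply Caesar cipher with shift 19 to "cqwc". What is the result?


Caesar cipher: shift "cqwc" by 19
  'c' (pos 2) + 19 = pos 21 = 'v'
  'q' (pos 16) + 19 = pos 9 = 'j'
  'w' (pos 22) + 19 = pos 15 = 'p'
  'c' (pos 2) + 19 = pos 21 = 'v'
Result: vjpv

vjpv


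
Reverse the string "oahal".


Input: oahal
Reading characters right to left:
  Position 4: 'l'
  Position 3: 'a'
  Position 2: 'h'
  Position 1: 'a'
  Position 0: 'o'
Reversed: lahao

lahao


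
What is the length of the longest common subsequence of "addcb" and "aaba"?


LCS of "addcb" and "aaba"
DP table:
           a    a    b    a
      0    0    0    0    0
  a   0    1    1    1    1
  d   0    1    1    1    1
  d   0    1    1    1    1
  c   0    1    1    1    1
  b   0    1    1    2    2
LCS length = dp[5][4] = 2

2


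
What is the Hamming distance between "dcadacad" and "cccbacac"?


Comparing "dcadacad" and "cccbacac" position by position:
  Position 0: 'd' vs 'c' => differ
  Position 1: 'c' vs 'c' => same
  Position 2: 'a' vs 'c' => differ
  Position 3: 'd' vs 'b' => differ
  Position 4: 'a' vs 'a' => same
  Position 5: 'c' vs 'c' => same
  Position 6: 'a' vs 'a' => same
  Position 7: 'd' vs 'c' => differ
Total differences (Hamming distance): 4

4


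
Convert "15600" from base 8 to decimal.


Input: "15600" in base 8
Positional expansion:
  Digit '1' (value 1) x 8^4 = 4096
  Digit '5' (value 5) x 8^3 = 2560
  Digit '6' (value 6) x 8^2 = 384
  Digit '0' (value 0) x 8^1 = 0
  Digit '0' (value 0) x 8^0 = 0
Sum = 7040

7040


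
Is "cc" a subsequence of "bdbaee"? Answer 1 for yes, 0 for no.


Check if "cc" is a subsequence of "bdbaee"
Greedy scan:
  Position 0 ('b'): no match needed
  Position 1 ('d'): no match needed
  Position 2 ('b'): no match needed
  Position 3 ('a'): no match needed
  Position 4 ('e'): no match needed
  Position 5 ('e'): no match needed
Only matched 0/2 characters => not a subsequence

0


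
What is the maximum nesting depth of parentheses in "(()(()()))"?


Input: "(()(()()))"
Tracking depth:
  Position 0 '(': depth becomes 1
  Position 1 '(': depth becomes 2
  Position 2 ')': depth becomes 1
  Position 3 '(': depth becomes 2
  Position 4 '(': depth becomes 3
  Position 5 ')': depth becomes 2
  Position 6 '(': depth becomes 3
  Position 7 ')': depth becomes 2
  Position 8 ')': depth becomes 1
  Position 9 ')': depth becomes 0
Maximum depth reached: 3

3


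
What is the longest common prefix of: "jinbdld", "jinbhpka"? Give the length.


Words: jinbdld, jinbhpka
  Position 0: all 'j' => match
  Position 1: all 'i' => match
  Position 2: all 'n' => match
  Position 3: all 'b' => match
  Position 4: ('d', 'h') => mismatch, stop
LCP = "jinb" (length 4)

4


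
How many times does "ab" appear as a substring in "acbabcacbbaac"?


Searching for "ab" in "acbabcacbbaac"
Scanning each position:
  Position 0: "ac" => no
  Position 1: "cb" => no
  Position 2: "ba" => no
  Position 3: "ab" => MATCH
  Position 4: "bc" => no
  Position 5: "ca" => no
  Position 6: "ac" => no
  Position 7: "cb" => no
  Position 8: "bb" => no
  Position 9: "ba" => no
  Position 10: "aa" => no
  Position 11: "ac" => no
Total occurrences: 1

1


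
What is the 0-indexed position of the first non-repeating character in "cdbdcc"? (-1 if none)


Input: cdbdcc
Character frequencies:
  'b': 1
  'c': 3
  'd': 2
Scanning left to right for freq == 1:
  Position 0 ('c'): freq=3, skip
  Position 1 ('d'): freq=2, skip
  Position 2 ('b'): unique! => answer = 2

2


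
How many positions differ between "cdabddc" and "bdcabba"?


Comparing "cdabddc" and "bdcabba" position by position:
  Position 0: 'c' vs 'b' => DIFFER
  Position 1: 'd' vs 'd' => same
  Position 2: 'a' vs 'c' => DIFFER
  Position 3: 'b' vs 'a' => DIFFER
  Position 4: 'd' vs 'b' => DIFFER
  Position 5: 'd' vs 'b' => DIFFER
  Position 6: 'c' vs 'a' => DIFFER
Positions that differ: 6

6


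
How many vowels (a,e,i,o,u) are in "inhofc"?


Input: inhofc
Checking each character:
  'i' at position 0: vowel (running total: 1)
  'n' at position 1: consonant
  'h' at position 2: consonant
  'o' at position 3: vowel (running total: 2)
  'f' at position 4: consonant
  'c' at position 5: consonant
Total vowels: 2

2


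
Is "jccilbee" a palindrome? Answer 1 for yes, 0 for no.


Input: jccilbee
Reversed: eebliccj
  Compare pos 0 ('j') with pos 7 ('e'): MISMATCH
  Compare pos 1 ('c') with pos 6 ('e'): MISMATCH
  Compare pos 2 ('c') with pos 5 ('b'): MISMATCH
  Compare pos 3 ('i') with pos 4 ('l'): MISMATCH
Result: not a palindrome

0


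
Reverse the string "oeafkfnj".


Input: oeafkfnj
Reading characters right to left:
  Position 7: 'j'
  Position 6: 'n'
  Position 5: 'f'
  Position 4: 'k'
  Position 3: 'f'
  Position 2: 'a'
  Position 1: 'e'
  Position 0: 'o'
Reversed: jnfkfaeo

jnfkfaeo


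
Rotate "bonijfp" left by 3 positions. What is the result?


Input: "bonijfp", rotate left by 3
First 3 characters: "bon"
Remaining characters: "ijfp"
Concatenate remaining + first: "ijfp" + "bon" = "ijfpbon"

ijfpbon


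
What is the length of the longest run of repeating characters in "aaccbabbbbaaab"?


Input: "aaccbabbbbaaab"
Scanning for longest run:
  Position 1 ('a'): continues run of 'a', length=2
  Position 2 ('c'): new char, reset run to 1
  Position 3 ('c'): continues run of 'c', length=2
  Position 4 ('b'): new char, reset run to 1
  Position 5 ('a'): new char, reset run to 1
  Position 6 ('b'): new char, reset run to 1
  Position 7 ('b'): continues run of 'b', length=2
  Position 8 ('b'): continues run of 'b', length=3
  Position 9 ('b'): continues run of 'b', length=4
  Position 10 ('a'): new char, reset run to 1
  Position 11 ('a'): continues run of 'a', length=2
  Position 12 ('a'): continues run of 'a', length=3
  Position 13 ('b'): new char, reset run to 1
Longest run: 'b' with length 4

4


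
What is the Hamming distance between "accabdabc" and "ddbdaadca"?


Comparing "accabdabc" and "ddbdaadca" position by position:
  Position 0: 'a' vs 'd' => differ
  Position 1: 'c' vs 'd' => differ
  Position 2: 'c' vs 'b' => differ
  Position 3: 'a' vs 'd' => differ
  Position 4: 'b' vs 'a' => differ
  Position 5: 'd' vs 'a' => differ
  Position 6: 'a' vs 'd' => differ
  Position 7: 'b' vs 'c' => differ
  Position 8: 'c' vs 'a' => differ
Total differences (Hamming distance): 9

9


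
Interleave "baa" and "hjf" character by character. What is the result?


Interleaving "baa" and "hjf":
  Position 0: 'b' from first, 'h' from second => "bh"
  Position 1: 'a' from first, 'j' from second => "aj"
  Position 2: 'a' from first, 'f' from second => "af"
Result: bhajaf

bhajaf


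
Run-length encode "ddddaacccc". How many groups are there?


Input: ddddaacccc
Scanning for consecutive runs:
  Group 1: 'd' x 4 (positions 0-3)
  Group 2: 'a' x 2 (positions 4-5)
  Group 3: 'c' x 4 (positions 6-9)
Total groups: 3

3


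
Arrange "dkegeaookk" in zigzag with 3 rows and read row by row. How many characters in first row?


Zigzag "dkegeaookk" into 3 rows:
Placing characters:
  'd' => row 0
  'k' => row 1
  'e' => row 2
  'g' => row 1
  'e' => row 0
  'a' => row 1
  'o' => row 2
  'o' => row 1
  'k' => row 0
  'k' => row 1
Rows:
  Row 0: "dek"
  Row 1: "kgaok"
  Row 2: "eo"
First row length: 3

3


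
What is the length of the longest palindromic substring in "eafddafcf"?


Input: "eafddafcf"
Checking substrings for palindromes:
  [6:9] "fcf" (len 3) => palindrome
  [3:5] "dd" (len 2) => palindrome
Longest palindromic substring: "fcf" with length 3

3


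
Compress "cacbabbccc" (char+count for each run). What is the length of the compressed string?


Input: cacbabbccc
Runs:
  'c' x 1 => "c1"
  'a' x 1 => "a1"
  'c' x 1 => "c1"
  'b' x 1 => "b1"
  'a' x 1 => "a1"
  'b' x 2 => "b2"
  'c' x 3 => "c3"
Compressed: "c1a1c1b1a1b2c3"
Compressed length: 14

14


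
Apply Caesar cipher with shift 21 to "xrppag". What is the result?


Caesar cipher: shift "xrppag" by 21
  'x' (pos 23) + 21 = pos 18 = 's'
  'r' (pos 17) + 21 = pos 12 = 'm'
  'p' (pos 15) + 21 = pos 10 = 'k'
  'p' (pos 15) + 21 = pos 10 = 'k'
  'a' (pos 0) + 21 = pos 21 = 'v'
  'g' (pos 6) + 21 = pos 1 = 'b'
Result: smkkvb

smkkvb


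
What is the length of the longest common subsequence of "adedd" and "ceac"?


LCS of "adedd" and "ceac"
DP table:
           c    e    a    c
      0    0    0    0    0
  a   0    0    0    1    1
  d   0    0    0    1    1
  e   0    0    1    1    1
  d   0    0    1    1    1
  d   0    0    1    1    1
LCS length = dp[5][4] = 1

1


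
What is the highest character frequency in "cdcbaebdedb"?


Input: cdcbaebdedb
Character counts:
  'a': 1
  'b': 3
  'c': 2
  'd': 3
  'e': 2
Maximum frequency: 3

3


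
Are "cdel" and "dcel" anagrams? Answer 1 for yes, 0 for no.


Strings: "cdel", "dcel"
Sorted first:  cdel
Sorted second: cdel
Sorted forms match => anagrams

1


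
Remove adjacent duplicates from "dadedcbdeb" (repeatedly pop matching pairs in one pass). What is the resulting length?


Input: dadedcbdeb
Stack-based adjacent duplicate removal:
  Read 'd': push. Stack: d
  Read 'a': push. Stack: da
  Read 'd': push. Stack: dad
  Read 'e': push. Stack: dade
  Read 'd': push. Stack: daded
  Read 'c': push. Stack: dadedc
  Read 'b': push. Stack: dadedcb
  Read 'd': push. Stack: dadedcbd
  Read 'e': push. Stack: dadedcbde
  Read 'b': push. Stack: dadedcbdeb
Final stack: "dadedcbdeb" (length 10)

10


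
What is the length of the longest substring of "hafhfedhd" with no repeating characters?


Input: "hafhfedhd"
Sliding window (track last position of each char):
  Position 0 ('h'): window [0,0] length 1 -- new best
  Position 1 ('a'): window [0,1] length 2 -- new best
  Position 2 ('f'): window [0,2] length 3 -- new best
  Position 3 ('h'): repeat (last at 0), move window start to 1
  Position 3 ('h'): window [1,3] length 3
  Position 4 ('f'): repeat (last at 2), move window start to 3
  Position 4 ('f'): window [3,4] length 2
  Position 5 ('e'): window [3,5] length 3
  Position 6 ('d'): window [3,6] length 4 -- new best
  Position 7 ('h'): repeat (last at 3), move window start to 4
  Position 7 ('h'): window [4,7] length 4
  Position 8 ('d'): repeat (last at 6), move window start to 7
  Position 8 ('d'): window [7,8] length 2
Longest substring with no repeats: "hfed" with length 4

4


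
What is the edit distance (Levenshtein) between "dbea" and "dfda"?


Computing edit distance: "dbea" -> "dfda"
DP table:
           d    f    d    a
      0    1    2    3    4
  d   1    0    1    2    3
  b   2    1    1    2    3
  e   3    2    2    2    3
  a   4    3    3    3    2
Edit distance = dp[4][4] = 2

2


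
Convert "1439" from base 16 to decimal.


Input: "1439" in base 16
Positional expansion:
  Digit '1' (value 1) x 16^3 = 4096
  Digit '4' (value 4) x 16^2 = 1024
  Digit '3' (value 3) x 16^1 = 48
  Digit '9' (value 9) x 16^0 = 9
Sum = 5177

5177


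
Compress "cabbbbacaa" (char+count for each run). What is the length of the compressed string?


Input: cabbbbacaa
Runs:
  'c' x 1 => "c1"
  'a' x 1 => "a1"
  'b' x 4 => "b4"
  'a' x 1 => "a1"
  'c' x 1 => "c1"
  'a' x 2 => "a2"
Compressed: "c1a1b4a1c1a2"
Compressed length: 12

12
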